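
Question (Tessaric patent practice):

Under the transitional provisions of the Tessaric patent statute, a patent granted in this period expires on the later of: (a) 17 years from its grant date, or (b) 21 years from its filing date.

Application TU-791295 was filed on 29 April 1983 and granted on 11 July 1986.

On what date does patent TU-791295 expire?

(a) grant + 17 years → 11 July 2003.
(b) filing + 21 years → 29 April 2004.
Later of the two: 29 April 2004.

April 29, 2004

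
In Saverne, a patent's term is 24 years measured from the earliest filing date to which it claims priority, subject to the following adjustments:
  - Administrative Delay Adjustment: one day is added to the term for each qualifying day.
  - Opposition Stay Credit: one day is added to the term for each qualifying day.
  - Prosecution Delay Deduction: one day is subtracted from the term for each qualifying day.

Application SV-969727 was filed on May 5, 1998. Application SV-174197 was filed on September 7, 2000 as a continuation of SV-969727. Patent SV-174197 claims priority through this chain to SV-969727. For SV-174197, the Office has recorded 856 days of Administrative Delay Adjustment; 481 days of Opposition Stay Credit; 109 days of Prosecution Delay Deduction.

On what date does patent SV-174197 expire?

Earliest priority filing: 5 May 1998.
Base term: 5 May 1998 + 24 years → 5 May 2022.
Administrative Delay Adjustment: +856 days → 7 September 2024.
Opposition Stay Credit: +481 days → 1 January 2026.
Prosecution Delay Deduction: −109 days → 14 September 2025.

2025-09-14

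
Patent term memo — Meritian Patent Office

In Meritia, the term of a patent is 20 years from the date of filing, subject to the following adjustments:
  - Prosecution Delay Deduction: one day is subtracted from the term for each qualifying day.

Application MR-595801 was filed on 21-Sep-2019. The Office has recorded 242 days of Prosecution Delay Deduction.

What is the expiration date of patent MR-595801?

Base term: filing date + 20 years → 21 September 2039.
Prosecution Delay Deduction: −242 days → 22 January 2039.

January 22, 2039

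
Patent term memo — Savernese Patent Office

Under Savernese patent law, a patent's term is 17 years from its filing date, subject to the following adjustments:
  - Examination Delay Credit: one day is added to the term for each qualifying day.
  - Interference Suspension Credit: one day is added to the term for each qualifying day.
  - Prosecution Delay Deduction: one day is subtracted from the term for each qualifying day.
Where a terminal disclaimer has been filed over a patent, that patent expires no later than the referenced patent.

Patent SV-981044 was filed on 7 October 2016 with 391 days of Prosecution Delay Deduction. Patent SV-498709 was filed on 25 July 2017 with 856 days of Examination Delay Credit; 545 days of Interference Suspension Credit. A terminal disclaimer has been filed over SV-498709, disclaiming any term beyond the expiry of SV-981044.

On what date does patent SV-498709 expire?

2032-09-11

Natural term of SV-498709:
  Base: filing + 17 years → 25 July 2034.
  Examination Delay Credit: +856 days → 27 November 2036.
  Interference Suspension Credit: +545 days → 26 May 2038.
Expiry of referenced patent SV-981044:
  Base: filing + 17 years → 7 October 2033.
  Prosecution Delay Deduction: −391 days → 11 September 2032.
Terminal disclaimer: SV-498709 expires on the earlier of 26 May 2038 and 11 September 2032.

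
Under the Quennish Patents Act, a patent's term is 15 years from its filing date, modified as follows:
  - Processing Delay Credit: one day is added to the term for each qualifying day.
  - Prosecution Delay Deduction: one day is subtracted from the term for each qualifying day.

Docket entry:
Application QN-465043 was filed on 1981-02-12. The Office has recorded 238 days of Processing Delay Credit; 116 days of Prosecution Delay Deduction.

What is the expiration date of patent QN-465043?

June 13, 1996

Base term: filing date + 15 years → 12 February 1996.
Processing Delay Credit: +238 days → 7 October 1996.
Prosecution Delay Deduction: −116 days → 13 June 1996.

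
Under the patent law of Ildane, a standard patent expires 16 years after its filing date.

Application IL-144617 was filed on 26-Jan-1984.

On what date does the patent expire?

Filing date + 16 years → 26 January 2000.

2000-01-26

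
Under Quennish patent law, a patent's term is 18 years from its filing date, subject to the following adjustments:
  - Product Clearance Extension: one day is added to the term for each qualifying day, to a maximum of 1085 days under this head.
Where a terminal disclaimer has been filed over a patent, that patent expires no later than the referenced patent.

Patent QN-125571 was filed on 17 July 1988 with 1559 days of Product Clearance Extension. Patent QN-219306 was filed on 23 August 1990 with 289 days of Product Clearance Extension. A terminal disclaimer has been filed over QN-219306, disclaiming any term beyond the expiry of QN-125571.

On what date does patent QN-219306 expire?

Natural term of QN-219306:
  Base: filing + 18 years → 23 August 2008.
  Product Clearance Extension: 289 days (within the 1085-day cap) → +289 days → 8 June 2009.
Expiry of referenced patent QN-125571:
  Base: filing + 18 years → 17 July 2006.
  Product Clearance Extension: 1559 days claimed exceeds the 1085-day cap, so +1085 days → 6 July 2009.
Terminal disclaimer: QN-219306 expires on the earlier of 8 June 2009 and 6 July 2009.

2009-06-08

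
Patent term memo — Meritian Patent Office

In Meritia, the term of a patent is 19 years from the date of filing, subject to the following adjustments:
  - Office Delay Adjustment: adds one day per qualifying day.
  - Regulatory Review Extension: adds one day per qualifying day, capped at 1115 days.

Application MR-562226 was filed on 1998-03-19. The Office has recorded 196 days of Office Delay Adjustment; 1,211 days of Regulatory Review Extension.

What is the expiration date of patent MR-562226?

October 20, 2020

Base term: filing date + 19 years → 19 March 2017.
Office Delay Adjustment: +196 days → 1 October 2017.
Regulatory Review Extension: 1211 days claimed exceeds the 1115-day cap, so +1115 days → 20 October 2020.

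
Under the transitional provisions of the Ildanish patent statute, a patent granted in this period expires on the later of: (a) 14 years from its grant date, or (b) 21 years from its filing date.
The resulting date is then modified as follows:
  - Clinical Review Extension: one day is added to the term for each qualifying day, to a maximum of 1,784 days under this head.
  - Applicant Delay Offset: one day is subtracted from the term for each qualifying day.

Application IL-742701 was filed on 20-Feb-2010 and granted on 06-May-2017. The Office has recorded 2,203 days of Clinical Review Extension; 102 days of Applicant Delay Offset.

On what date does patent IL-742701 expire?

(a) grant + 14 years → 6 May 2031.
(b) filing + 21 years → 20 February 2031.
Later of the two: 6 May 2031.
Clinical Review Extension: 2203 days claimed exceeds the 1784-day cap, so +1784 days → 24 March 2036.
Applicant Delay Offset: −102 days → 13 December 2035.

December 13, 2035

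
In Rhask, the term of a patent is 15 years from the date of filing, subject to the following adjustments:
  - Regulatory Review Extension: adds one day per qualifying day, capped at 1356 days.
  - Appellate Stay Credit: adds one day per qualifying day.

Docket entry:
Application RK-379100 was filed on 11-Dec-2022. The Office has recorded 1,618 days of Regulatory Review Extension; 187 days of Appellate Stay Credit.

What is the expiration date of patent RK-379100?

2042-03-03

Base term: filing date + 15 years → 11 December 2037.
Regulatory Review Extension: 1618 days claimed exceeds the 1356-day cap, so +1356 days → 28 August 2041.
Appellate Stay Credit: +187 days → 3 March 2042.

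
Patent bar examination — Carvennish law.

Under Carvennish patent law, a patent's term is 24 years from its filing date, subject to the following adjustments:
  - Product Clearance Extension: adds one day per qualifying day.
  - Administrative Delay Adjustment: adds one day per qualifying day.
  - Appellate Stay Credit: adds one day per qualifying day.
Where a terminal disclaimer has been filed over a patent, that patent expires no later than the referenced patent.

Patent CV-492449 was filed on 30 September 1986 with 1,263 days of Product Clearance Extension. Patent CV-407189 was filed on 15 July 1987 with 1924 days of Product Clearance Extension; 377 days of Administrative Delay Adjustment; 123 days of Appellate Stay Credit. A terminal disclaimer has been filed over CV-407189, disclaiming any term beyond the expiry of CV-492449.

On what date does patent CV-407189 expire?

Natural term of CV-407189:
  Base: filing + 24 years → 15 July 2011.
  Product Clearance Extension: +1924 days → 20 October 2016.
  Administrative Delay Adjustment: +377 days → 1 November 2017.
  Appellate Stay Credit: +123 days → 4 March 2018.
Expiry of referenced patent CV-492449:
  Base: filing + 24 years → 30 September 2010.
  Product Clearance Extension: +1263 days → 16 March 2014.
Terminal disclaimer: CV-407189 expires on the earlier of 4 March 2018 and 16 March 2014.

March 16, 2014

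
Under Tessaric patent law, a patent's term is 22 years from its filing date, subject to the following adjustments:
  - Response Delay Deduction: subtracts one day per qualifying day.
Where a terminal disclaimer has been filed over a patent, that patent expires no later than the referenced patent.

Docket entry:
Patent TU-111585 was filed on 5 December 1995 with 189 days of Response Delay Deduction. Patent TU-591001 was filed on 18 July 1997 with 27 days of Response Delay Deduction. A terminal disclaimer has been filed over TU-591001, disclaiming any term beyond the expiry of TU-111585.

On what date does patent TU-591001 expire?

May 30, 2017

Natural term of TU-591001:
  Base: filing + 22 years → 18 July 2019.
  Response Delay Deduction: −27 days → 21 June 2019.
Expiry of referenced patent TU-111585:
  Base: filing + 22 years → 5 December 2017.
  Response Delay Deduction: −189 days → 30 May 2017.
Terminal disclaimer: TU-591001 expires on the earlier of 21 June 2019 and 30 May 2017.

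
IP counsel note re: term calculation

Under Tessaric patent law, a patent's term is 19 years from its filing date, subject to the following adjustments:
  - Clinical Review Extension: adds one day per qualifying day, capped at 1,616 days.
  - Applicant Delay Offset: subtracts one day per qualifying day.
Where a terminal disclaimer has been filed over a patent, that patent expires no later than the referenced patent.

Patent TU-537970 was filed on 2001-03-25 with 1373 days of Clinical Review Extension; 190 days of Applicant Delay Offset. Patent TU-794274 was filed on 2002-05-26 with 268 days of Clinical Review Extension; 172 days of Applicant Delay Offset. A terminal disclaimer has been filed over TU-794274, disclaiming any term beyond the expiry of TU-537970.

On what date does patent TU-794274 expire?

August 30, 2021

Natural term of TU-794274:
  Base: filing + 19 years → 26 May 2021.
  Clinical Review Extension: 268 days (within the 1616-day cap) → +268 days → 18 February 2022.
  Applicant Delay Offset: −172 days → 30 August 2021.
Expiry of referenced patent TU-537970:
  Base: filing + 19 years → 25 March 2020.
  Clinical Review Extension: 1373 days (within the 1616-day cap) → +1373 days → 28 December 2023.
  Applicant Delay Offset: −190 days → 21 June 2023.
Terminal disclaimer: TU-794274 expires on the earlier of 30 August 2021 and 21 June 2023.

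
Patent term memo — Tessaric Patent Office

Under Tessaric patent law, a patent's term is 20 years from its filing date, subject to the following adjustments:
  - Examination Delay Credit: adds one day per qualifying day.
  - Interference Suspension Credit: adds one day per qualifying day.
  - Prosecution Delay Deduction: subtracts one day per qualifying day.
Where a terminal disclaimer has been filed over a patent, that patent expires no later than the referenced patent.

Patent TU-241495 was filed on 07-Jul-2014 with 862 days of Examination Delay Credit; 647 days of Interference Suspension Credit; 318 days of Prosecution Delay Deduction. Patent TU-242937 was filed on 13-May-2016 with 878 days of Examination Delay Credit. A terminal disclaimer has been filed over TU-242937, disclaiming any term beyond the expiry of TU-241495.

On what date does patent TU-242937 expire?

Natural term of TU-242937:
  Base: filing + 20 years → 13 May 2036.
  Examination Delay Credit: +878 days → 8 October 2038.
Expiry of referenced patent TU-241495:
  Base: filing + 20 years → 7 July 2034.
  Examination Delay Credit: +862 days → 15 November 2036.
  Interference Suspension Credit: +647 days → 24 August 2038.
  Prosecution Delay Deduction: −318 days → 10 October 2037.
Terminal disclaimer: TU-242937 expires on the earlier of 8 October 2038 and 10 October 2037.

2037-10-10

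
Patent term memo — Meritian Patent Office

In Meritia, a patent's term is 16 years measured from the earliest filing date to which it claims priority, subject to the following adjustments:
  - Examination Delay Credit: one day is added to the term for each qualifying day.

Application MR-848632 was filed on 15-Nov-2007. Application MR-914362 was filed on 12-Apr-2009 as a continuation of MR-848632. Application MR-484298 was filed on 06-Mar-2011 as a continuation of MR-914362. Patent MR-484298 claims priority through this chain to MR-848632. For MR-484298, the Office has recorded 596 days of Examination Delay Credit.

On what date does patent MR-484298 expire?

2025-07-03

Earliest priority filing: 15 November 2007.
Base term: 15 November 2007 + 16 years → 15 November 2023.
Examination Delay Credit: +596 days → 3 July 2025.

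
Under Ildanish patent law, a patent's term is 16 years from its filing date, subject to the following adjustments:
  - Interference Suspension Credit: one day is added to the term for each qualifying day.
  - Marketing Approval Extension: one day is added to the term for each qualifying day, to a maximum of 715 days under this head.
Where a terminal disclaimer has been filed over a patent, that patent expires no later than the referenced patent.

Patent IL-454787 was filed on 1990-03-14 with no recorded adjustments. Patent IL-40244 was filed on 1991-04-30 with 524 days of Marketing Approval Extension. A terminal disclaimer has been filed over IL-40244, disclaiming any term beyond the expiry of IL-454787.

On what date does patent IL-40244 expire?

2006-03-14

Natural term of IL-40244:
  Base: filing + 16 years → 30 April 2007.
  Marketing Approval Extension: 524 days (within the 715-day cap) → +524 days → 5 October 2008.
Expiry of referenced patent IL-454787:
  Base: filing + 16 years → 14 March 2006.
Terminal disclaimer: IL-40244 expires on the earlier of 5 October 2008 and 14 March 2006.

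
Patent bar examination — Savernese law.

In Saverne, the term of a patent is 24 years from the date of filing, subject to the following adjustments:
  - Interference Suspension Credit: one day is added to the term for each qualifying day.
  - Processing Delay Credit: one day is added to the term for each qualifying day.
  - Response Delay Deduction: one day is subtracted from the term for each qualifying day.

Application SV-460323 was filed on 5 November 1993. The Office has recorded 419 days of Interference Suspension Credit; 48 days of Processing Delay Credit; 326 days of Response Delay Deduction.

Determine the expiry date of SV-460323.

Base term: filing date + 24 years → 5 November 2017.
Interference Suspension Credit: +419 days → 29 December 2018.
Processing Delay Credit: +48 days → 15 February 2019.
Response Delay Deduction: −326 days → 26 March 2018.

2018-03-26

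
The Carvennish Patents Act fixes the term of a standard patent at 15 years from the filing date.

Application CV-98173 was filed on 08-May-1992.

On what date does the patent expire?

May 8, 2007

Filing date + 15 years → 8 May 2007.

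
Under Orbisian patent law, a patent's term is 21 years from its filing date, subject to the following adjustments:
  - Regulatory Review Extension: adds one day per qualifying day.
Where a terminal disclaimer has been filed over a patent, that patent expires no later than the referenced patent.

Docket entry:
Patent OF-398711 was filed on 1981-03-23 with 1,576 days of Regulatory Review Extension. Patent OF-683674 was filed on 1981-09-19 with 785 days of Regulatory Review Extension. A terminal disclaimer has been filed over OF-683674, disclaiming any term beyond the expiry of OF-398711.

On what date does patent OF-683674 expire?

2004-11-12

Natural term of OF-683674:
  Base: filing + 21 years → 19 September 2002.
  Regulatory Review Extension: +785 days → 12 November 2004.
Expiry of referenced patent OF-398711:
  Base: filing + 21 years → 23 March 2002.
  Regulatory Review Extension: +1576 days → 16 July 2006.
Terminal disclaimer: OF-683674 expires on the earlier of 12 November 2004 and 16 July 2006.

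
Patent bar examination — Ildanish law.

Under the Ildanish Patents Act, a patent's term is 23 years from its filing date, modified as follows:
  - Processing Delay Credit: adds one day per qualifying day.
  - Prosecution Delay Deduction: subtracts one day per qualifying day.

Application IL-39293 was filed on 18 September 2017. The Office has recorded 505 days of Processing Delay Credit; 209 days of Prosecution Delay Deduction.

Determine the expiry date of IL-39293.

Base term: filing date + 23 years → 18 September 2040.
Processing Delay Credit: +505 days → 5 February 2042.
Prosecution Delay Deduction: −209 days → 11 July 2041.

2041-07-11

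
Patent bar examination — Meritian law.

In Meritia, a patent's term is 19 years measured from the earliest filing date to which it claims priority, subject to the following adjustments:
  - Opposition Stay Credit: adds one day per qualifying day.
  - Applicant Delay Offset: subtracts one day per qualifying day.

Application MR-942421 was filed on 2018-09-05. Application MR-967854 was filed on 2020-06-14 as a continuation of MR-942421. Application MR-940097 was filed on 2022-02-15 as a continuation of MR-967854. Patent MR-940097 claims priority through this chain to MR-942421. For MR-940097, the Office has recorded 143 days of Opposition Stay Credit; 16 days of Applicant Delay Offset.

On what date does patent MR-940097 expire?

Earliest priority filing: 5 September 2018.
Base term: 5 September 2018 + 19 years → 5 September 2037.
Opposition Stay Credit: +143 days → 26 January 2038.
Applicant Delay Offset: −16 days → 10 January 2038.

January 10, 2038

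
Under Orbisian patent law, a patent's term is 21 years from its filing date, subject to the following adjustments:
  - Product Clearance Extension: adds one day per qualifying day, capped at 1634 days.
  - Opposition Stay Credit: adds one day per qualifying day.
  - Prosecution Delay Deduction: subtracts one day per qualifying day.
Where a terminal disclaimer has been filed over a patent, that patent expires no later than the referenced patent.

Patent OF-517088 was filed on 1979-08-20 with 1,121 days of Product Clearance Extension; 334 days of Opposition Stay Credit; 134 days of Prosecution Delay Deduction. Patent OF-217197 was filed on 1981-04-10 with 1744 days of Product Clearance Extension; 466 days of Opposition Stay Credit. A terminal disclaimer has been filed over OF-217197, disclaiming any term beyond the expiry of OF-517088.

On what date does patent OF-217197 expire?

April 2, 2004

Natural term of OF-217197:
  Base: filing + 21 years → 10 April 2002.
  Product Clearance Extension: 1744 days claimed exceeds the 1634-day cap, so +1634 days → 30 September 2006.
  Opposition Stay Credit: +466 days → 9 January 2008.
Expiry of referenced patent OF-517088:
  Base: filing + 21 years → 20 August 2000.
  Product Clearance Extension: 1121 days (within the 1634-day cap) → +1121 days → 15 September 2003.
  Opposition Stay Credit: +334 days → 14 August 2004.
  Prosecution Delay Deduction: −134 days → 2 April 2004.
Terminal disclaimer: OF-217197 expires on the earlier of 9 January 2008 and 2 April 2004.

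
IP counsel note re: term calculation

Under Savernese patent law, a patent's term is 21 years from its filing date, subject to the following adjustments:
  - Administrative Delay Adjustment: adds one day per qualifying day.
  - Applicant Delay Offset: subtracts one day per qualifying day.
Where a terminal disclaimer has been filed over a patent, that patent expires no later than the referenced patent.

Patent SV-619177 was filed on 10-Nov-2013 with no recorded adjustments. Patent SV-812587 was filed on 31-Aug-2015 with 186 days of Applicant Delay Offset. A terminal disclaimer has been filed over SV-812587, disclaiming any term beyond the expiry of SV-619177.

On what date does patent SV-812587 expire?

November 10, 2034

Natural term of SV-812587:
  Base: filing + 21 years → 31 August 2036.
  Applicant Delay Offset: −186 days → 27 February 2036.
Expiry of referenced patent SV-619177:
  Base: filing + 21 years → 10 November 2034.
Terminal disclaimer: SV-812587 expires on the earlier of 27 February 2036 and 10 November 2034.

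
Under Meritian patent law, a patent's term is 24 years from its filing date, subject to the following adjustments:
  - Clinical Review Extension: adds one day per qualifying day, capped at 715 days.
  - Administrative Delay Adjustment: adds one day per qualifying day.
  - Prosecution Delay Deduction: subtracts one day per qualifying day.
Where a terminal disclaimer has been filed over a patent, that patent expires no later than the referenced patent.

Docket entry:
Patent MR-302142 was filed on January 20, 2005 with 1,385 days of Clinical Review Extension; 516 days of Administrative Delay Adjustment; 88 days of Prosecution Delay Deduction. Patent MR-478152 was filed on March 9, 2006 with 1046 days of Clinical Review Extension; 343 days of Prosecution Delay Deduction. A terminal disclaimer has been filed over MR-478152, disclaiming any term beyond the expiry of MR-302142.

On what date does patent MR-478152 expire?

March 16, 2031

Natural term of MR-478152:
  Base: filing + 24 years → 9 March 2030.
  Clinical Review Extension: 1046 days claimed exceeds the 715-day cap, so +715 days → 22 February 2032.
  Prosecution Delay Deduction: −343 days → 16 March 2031.
Expiry of referenced patent MR-302142:
  Base: filing + 24 years → 20 January 2029.
  Clinical Review Extension: 1385 days claimed exceeds the 715-day cap, so +715 days → 5 January 2031.
  Administrative Delay Adjustment: +516 days → 4 June 2032.
  Prosecution Delay Deduction: −88 days → 8 March 2032.
Terminal disclaimer: MR-478152 expires on the earlier of 16 March 2031 and 8 March 2032.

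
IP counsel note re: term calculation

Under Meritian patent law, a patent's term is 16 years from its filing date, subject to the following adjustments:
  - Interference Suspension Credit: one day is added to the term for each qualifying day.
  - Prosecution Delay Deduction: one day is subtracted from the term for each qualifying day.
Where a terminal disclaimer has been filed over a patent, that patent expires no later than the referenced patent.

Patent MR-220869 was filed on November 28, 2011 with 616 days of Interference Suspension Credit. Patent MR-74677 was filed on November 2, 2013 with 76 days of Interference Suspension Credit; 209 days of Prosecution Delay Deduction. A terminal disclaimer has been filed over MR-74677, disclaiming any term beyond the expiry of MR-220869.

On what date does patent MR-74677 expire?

June 22, 2029

Natural term of MR-74677:
  Base: filing + 16 years → 2 November 2029.
  Interference Suspension Credit: +76 days → 17 January 2030.
  Prosecution Delay Deduction: −209 days → 22 June 2029.
Expiry of referenced patent MR-220869:
  Base: filing + 16 years → 28 November 2027.
  Interference Suspension Credit: +616 days → 5 August 2029.
Terminal disclaimer: MR-74677 expires on the earlier of 22 June 2029 and 5 August 2029.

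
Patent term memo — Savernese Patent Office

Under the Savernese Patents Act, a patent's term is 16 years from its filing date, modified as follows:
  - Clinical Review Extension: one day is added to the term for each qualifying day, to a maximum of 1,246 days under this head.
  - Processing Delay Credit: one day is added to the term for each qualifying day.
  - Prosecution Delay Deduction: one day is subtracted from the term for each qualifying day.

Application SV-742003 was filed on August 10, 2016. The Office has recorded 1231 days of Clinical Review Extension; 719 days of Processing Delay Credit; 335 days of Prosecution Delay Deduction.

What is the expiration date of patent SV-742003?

Base term: filing date + 16 years → 10 August 2032.
Clinical Review Extension: 1231 days (within the 1246-day cap) → +1231 days → 24 December 2035.
Processing Delay Credit: +719 days → 12 December 2037.
Prosecution Delay Deduction: −335 days → 11 January 2037.

January 11, 2037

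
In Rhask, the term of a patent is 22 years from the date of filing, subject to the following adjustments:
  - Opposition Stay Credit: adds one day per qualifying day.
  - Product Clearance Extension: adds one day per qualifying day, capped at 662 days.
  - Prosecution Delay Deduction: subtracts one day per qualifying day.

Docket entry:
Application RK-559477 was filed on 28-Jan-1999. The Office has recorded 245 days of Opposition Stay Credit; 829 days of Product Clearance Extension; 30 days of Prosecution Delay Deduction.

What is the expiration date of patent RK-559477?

June 24, 2023

Base term: filing date + 22 years → 28 January 2021.
Opposition Stay Credit: +245 days → 30 September 2021.
Product Clearance Extension: 829 days claimed exceeds the 662-day cap, so +662 days → 24 July 2023.
Prosecution Delay Deduction: −30 days → 24 June 2023.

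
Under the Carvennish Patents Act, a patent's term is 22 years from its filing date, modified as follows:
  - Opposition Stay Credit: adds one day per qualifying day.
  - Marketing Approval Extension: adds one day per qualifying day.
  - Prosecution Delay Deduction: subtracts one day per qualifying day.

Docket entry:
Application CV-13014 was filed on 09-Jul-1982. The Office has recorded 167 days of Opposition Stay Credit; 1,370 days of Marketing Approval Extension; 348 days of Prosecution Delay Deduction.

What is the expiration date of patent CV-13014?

2007-10-11

Base term: filing date + 22 years → 9 July 2004.
Opposition Stay Credit: +167 days → 23 December 2004.
Marketing Approval Extension: +1370 days → 23 September 2008.
Prosecution Delay Deduction: −348 days → 11 October 2007.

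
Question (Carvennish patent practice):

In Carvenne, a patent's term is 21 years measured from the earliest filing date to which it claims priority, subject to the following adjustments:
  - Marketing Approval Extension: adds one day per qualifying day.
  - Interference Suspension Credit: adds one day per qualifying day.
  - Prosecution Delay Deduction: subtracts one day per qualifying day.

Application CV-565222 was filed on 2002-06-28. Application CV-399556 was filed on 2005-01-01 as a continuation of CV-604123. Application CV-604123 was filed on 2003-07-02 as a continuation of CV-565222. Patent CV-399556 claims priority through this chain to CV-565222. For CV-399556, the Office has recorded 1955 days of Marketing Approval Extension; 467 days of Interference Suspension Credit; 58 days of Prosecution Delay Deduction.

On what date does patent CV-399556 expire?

2029-12-17

Earliest priority filing: 28 June 2002.
Base term: 28 June 2002 + 21 years → 28 June 2023.
Marketing Approval Extension: +1955 days → 3 November 2028.
Interference Suspension Credit: +467 days → 13 February 2030.
Prosecution Delay Deduction: −58 days → 17 December 2029.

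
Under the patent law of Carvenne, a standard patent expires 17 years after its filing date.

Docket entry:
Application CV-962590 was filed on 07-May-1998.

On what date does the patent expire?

May 7, 2015

Filing date + 17 years → 7 May 2015.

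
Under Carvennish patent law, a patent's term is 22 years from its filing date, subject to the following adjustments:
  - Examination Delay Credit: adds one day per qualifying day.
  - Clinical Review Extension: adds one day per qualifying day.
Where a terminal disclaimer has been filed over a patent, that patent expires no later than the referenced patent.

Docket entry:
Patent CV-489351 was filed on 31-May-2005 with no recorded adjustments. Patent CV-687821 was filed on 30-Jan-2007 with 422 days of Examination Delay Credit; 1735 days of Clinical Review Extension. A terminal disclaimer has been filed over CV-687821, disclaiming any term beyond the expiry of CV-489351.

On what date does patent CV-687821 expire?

May 31, 2027

Natural term of CV-687821:
  Base: filing + 22 years → 30 January 2029.
  Examination Delay Credit: +422 days → 28 March 2030.
  Clinical Review Extension: +1735 days → 27 December 2034.
Expiry of referenced patent CV-489351:
  Base: filing + 22 years → 31 May 2027.
Terminal disclaimer: CV-687821 expires on the earlier of 27 December 2034 and 31 May 2027.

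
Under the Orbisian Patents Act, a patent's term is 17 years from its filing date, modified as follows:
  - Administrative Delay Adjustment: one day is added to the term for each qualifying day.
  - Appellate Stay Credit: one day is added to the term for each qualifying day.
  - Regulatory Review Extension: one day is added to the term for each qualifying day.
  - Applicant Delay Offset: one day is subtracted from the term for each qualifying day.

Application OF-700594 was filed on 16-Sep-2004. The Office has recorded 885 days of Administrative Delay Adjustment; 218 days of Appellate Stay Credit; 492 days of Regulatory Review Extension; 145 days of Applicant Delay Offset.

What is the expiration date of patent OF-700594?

Base term: filing date + 17 years → 16 September 2021.
Administrative Delay Adjustment: +885 days → 18 February 2024.
Appellate Stay Credit: +218 days → 23 September 2024.
Regulatory Review Extension: +492 days → 28 January 2026.
Applicant Delay Offset: −145 days → 5 September 2025.

2025-09-05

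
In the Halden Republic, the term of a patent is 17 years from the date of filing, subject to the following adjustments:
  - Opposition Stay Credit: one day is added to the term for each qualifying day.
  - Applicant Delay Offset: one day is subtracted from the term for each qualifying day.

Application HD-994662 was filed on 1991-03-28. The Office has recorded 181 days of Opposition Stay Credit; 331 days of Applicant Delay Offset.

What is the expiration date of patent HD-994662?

Base term: filing date + 17 years → 28 March 2008.
Opposition Stay Credit: +181 days → 25 September 2008.
Applicant Delay Offset: −331 days → 30 October 2007.

2007-10-30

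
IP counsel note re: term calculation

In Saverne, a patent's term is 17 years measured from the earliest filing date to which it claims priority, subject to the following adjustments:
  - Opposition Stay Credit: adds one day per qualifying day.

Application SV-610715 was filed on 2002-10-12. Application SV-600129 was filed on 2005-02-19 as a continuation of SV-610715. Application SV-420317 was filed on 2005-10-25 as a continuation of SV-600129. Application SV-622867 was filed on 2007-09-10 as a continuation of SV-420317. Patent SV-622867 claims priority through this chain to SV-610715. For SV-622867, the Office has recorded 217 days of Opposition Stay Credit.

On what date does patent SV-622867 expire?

Earliest priority filing: 12 October 2002.
Base term: 12 October 2002 + 17 years → 12 October 2019.
Opposition Stay Credit: +217 days → 16 May 2020.

2020-05-16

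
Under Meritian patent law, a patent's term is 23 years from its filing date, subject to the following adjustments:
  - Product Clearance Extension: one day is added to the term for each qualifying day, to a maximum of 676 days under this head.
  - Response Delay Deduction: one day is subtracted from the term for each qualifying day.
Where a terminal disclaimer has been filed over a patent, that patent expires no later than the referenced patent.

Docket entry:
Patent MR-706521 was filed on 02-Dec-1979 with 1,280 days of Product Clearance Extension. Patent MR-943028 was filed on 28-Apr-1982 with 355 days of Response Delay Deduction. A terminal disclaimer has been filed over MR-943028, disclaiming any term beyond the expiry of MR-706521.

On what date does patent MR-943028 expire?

Natural term of MR-943028:
  Base: filing + 23 years → 28 April 2005.
  Response Delay Deduction: −355 days → 8 May 2004.
Expiry of referenced patent MR-706521:
  Base: filing + 23 years → 2 December 2002.
  Product Clearance Extension: 1280 days claimed exceeds the 676-day cap, so +676 days → 8 October 2004.
Terminal disclaimer: MR-943028 expires on the earlier of 8 May 2004 and 8 October 2004.

May 8, 2004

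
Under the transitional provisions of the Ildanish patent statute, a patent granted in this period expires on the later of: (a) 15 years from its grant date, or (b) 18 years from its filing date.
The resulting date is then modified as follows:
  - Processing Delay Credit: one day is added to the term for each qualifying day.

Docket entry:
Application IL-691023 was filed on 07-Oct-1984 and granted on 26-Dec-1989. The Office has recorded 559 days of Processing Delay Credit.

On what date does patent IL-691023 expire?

2006-07-08

(a) grant + 15 years → 26 December 2004.
(b) filing + 18 years → 7 October 2002.
Later of the two: 26 December 2004.
Processing Delay Credit: +559 days → 8 July 2006.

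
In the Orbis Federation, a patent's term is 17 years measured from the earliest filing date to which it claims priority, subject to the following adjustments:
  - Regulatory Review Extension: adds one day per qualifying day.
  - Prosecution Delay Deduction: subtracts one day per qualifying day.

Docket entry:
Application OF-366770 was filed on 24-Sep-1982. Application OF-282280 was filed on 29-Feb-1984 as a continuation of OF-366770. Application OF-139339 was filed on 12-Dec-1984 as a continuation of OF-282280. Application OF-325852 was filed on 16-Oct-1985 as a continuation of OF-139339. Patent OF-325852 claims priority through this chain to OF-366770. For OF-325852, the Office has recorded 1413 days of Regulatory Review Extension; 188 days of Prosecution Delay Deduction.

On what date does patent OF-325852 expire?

2003-01-31

Earliest priority filing: 24 September 1982.
Base term: 24 September 1982 + 17 years → 24 September 1999.
Regulatory Review Extension: +1413 days → 7 August 2003.
Prosecution Delay Deduction: −188 days → 31 January 2003.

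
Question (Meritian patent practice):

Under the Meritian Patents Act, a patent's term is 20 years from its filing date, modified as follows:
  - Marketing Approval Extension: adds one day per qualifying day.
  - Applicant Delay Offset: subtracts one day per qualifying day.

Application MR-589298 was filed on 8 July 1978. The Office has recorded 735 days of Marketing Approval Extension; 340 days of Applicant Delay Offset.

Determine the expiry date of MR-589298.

August 7, 1999

Base term: filing date + 20 years → 8 July 1998.
Marketing Approval Extension: +735 days → 12 July 2000.
Applicant Delay Offset: −340 days → 7 August 1999.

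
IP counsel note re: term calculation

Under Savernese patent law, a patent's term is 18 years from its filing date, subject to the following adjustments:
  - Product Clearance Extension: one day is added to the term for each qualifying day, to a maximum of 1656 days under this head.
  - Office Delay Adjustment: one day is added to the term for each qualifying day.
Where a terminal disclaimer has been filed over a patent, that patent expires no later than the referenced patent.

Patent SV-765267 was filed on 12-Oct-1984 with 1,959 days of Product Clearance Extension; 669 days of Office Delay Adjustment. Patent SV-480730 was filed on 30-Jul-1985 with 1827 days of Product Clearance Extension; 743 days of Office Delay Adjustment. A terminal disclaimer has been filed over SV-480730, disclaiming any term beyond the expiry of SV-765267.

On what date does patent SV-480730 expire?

Natural term of SV-480730:
  Base: filing + 18 years → 30 July 2003.
  Product Clearance Extension: 1827 days claimed exceeds the 1656-day cap, so +1656 days → 10 February 2008.
  Office Delay Adjustment: +743 days → 22 February 2010.
Expiry of referenced patent SV-765267:
  Base: filing + 18 years → 12 October 2002.
  Product Clearance Extension: 1959 days claimed exceeds the 1656-day cap, so +1656 days → 25 April 2007.
  Office Delay Adjustment: +669 days → 22 February 2009.
Terminal disclaimer: SV-480730 expires on the earlier of 22 February 2010 and 22 February 2009.

2009-02-22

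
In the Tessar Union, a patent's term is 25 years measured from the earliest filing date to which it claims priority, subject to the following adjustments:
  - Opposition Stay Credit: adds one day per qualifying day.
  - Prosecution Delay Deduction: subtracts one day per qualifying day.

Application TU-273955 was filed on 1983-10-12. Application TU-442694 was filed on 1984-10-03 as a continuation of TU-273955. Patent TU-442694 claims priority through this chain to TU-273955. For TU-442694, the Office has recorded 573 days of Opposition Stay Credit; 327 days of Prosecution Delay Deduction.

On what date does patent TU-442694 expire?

Earliest priority filing: 12 October 1983.
Base term: 12 October 1983 + 25 years → 12 October 2008.
Opposition Stay Credit: +573 days → 8 May 2010.
Prosecution Delay Deduction: −327 days → 15 June 2009.

2009-06-15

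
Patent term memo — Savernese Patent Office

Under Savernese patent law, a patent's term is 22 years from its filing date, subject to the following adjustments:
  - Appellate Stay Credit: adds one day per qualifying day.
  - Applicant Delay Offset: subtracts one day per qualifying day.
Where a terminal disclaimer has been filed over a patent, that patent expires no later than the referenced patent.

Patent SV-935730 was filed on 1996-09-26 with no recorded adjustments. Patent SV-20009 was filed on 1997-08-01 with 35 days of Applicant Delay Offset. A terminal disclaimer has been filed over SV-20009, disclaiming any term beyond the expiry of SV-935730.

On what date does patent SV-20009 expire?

2018-09-26

Natural term of SV-20009:
  Base: filing + 22 years → 1 August 2019.
  Applicant Delay Offset: −35 days → 27 June 2019.
Expiry of referenced patent SV-935730:
  Base: filing + 22 years → 26 September 2018.
Terminal disclaimer: SV-20009 expires on the earlier of 27 June 2019 and 26 September 2018.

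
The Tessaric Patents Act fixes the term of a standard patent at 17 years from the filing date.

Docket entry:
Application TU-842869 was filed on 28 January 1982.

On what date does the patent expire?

1999-01-28

Filing date + 17 years → 28 January 1999.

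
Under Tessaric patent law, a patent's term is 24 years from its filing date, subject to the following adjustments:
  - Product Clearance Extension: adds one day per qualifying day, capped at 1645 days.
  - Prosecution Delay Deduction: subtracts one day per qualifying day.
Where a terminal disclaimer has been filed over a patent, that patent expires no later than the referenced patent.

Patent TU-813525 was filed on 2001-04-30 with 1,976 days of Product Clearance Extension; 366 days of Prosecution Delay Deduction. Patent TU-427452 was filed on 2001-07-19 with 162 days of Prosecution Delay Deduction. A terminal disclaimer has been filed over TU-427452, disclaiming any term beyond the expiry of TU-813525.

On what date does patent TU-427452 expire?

February 7, 2025

Natural term of TU-427452:
  Base: filing + 24 years → 19 July 2025.
  Prosecution Delay Deduction: −162 days → 7 February 2025.
Expiry of referenced patent TU-813525:
  Base: filing + 24 years → 30 April 2025.
  Product Clearance Extension: 1976 days claimed exceeds the 1645-day cap, so +1645 days → 31 October 2029.
  Prosecution Delay Deduction: −366 days → 30 October 2028.
Terminal disclaimer: TU-427452 expires on the earlier of 7 February 2025 and 30 October 2028.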